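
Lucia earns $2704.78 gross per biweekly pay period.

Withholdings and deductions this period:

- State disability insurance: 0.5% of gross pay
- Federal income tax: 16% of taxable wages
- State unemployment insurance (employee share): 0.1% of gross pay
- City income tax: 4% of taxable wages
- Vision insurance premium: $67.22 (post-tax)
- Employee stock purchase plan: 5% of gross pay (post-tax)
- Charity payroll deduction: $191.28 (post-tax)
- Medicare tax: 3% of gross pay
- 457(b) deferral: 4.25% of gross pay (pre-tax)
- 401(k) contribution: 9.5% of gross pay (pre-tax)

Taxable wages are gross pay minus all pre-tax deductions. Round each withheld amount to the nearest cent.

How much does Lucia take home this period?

$1375.20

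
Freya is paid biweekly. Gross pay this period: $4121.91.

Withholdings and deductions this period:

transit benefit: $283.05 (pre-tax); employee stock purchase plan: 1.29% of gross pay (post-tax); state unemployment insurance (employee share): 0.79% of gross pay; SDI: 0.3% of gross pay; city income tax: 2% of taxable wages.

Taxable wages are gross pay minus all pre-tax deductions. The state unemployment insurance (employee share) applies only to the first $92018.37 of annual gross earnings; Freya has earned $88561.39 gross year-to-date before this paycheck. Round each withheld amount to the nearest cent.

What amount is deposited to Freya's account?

Transit benefit: $283.05
Taxable wages = $4121.91 − $283.05 = $3838.86
City income tax: $3838.86 × 0.02 = $76.78
State unemployment insurance (employee share): only $92018.37 − $88561.39 = $3456.98 of this check is subject → $3456.98 × 0.0079 = $27.31
SDI: $4121.91 × 0.003 = $12.37
Employee stock purchase plan: $4121.91 × 0.0129 = $53.17
Total deductions = $283.05 + $76.78 + $27.31 + $12.37 + $53.17 = $452.68
Net pay = $4121.91 − $452.68 = $3669.23

$3669.23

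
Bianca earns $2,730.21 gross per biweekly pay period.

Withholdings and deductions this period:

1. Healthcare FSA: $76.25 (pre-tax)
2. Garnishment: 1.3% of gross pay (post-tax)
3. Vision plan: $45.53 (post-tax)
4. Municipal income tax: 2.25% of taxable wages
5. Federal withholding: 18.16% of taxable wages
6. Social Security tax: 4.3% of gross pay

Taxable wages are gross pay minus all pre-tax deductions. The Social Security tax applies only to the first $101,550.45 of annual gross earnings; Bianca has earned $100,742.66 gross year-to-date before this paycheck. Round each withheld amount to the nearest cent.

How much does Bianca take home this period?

$1,996.54

Healthcare FSA: $76.25
Taxable wages = $2,730.21 − $76.25 = $2,653.96
Federal withholding: $2,653.96 × 0.1816 = $481.96
Municipal income tax: $2,653.96 × 0.0225 = $59.71
Social Security tax: only $101,550.45 − $100,742.66 = $807.79 of this check is subject → $807.79 × 0.043 = $34.73
Garnishment: $2,730.21 × 0.013 = $35.49
Vision plan: $45.53
Total deductions = $76.25 + $481.96 + $59.71 + $34.73 + $35.49 + $45.53 = $733.67
Net pay = $2,730.21 − $733.67 = $1,996.54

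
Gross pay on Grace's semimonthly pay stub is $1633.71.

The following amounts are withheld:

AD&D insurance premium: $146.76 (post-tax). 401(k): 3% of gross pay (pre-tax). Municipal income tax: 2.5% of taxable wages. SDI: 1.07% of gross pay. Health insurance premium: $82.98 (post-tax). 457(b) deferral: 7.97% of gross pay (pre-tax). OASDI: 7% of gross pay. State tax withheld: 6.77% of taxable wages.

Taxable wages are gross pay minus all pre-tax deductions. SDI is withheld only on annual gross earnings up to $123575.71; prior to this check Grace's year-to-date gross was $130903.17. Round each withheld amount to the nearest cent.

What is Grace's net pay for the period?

401(k): $1633.71 × 0.03 = $49.01
457(b) deferral: $1633.71 × 0.0797 = $130.21
Pre-tax total = $49.01 + $130.21 = $179.22
Taxable wages = $1633.71 − $179.22 = $1454.49
Municipal income tax: $1454.49 × 0.025 = $36.36
State tax withheld: $1454.49 × 0.0677 = $98.47
SDI: annual cap $123575.71 already reached (YTD $130903.17), so $0.00
OASDI: $1633.71 × 0.07 = $114.36
AD&D insurance premium: $146.76
Health insurance premium: $82.98
Total deductions = $49.01 + $130.21 + $36.36 + $98.47 + $0.00 + $114.36 + $146.76 + $82.98 = $658.15
Net pay = $1633.71 − $658.15 = $975.56

$975.56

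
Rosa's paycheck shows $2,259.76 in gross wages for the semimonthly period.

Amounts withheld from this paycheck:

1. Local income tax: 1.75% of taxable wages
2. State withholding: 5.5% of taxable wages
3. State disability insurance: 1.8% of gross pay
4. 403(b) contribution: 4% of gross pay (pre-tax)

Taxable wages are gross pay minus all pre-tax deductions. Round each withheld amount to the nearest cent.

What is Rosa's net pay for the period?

$1,971.41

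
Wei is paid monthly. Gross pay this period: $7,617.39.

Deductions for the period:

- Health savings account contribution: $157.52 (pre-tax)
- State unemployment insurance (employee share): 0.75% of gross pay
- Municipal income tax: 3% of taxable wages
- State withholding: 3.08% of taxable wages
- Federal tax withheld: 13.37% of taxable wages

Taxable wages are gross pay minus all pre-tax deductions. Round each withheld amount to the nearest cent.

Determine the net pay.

Health savings account contribution: $157.52
Taxable wages = $7,617.39 − $157.52 = $7,459.87
Federal tax withheld: $7,459.87 × 0.1337 = $997.38
State withholding: $7,459.87 × 0.0308 = $229.76
Municipal income tax: $7,459.87 × 0.03 = $223.80
State unemployment insurance (employee share): $7,617.39 × 0.0075 = $57.13
Total deductions = $157.52 + $997.38 + $229.76 + $223.80 + $57.13 = $1,665.59
Net pay = $7,617.39 − $1,665.59 = $5,951.80

$5,951.80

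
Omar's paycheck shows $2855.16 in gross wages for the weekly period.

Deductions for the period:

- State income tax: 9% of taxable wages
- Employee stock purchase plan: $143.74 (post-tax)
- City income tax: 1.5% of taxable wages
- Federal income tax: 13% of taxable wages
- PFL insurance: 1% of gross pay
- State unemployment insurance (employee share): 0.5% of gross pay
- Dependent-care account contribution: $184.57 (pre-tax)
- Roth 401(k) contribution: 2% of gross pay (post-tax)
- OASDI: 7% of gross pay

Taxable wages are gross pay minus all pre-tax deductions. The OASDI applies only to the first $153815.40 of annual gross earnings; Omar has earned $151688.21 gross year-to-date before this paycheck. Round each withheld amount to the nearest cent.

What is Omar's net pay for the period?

$1650.43

Dependent-care account contribution: $184.57
Taxable wages = $2855.16 − $184.57 = $2670.59
State income tax: $2670.59 × 0.09 = $240.35
City income tax: $2670.59 × 0.015 = $40.06
Federal income tax: $2670.59 × 0.13 = $347.18
PFL insurance: $2855.16 × 0.01 = $28.55
State unemployment insurance (employee share): $2855.16 × 0.005 = $14.28
OASDI: only $153815.40 − $151688.21 = $2127.19 of this check is subject → $2127.19 × 0.07 = $148.90
Employee stock purchase plan: $143.74
Roth 401(k) contribution: $2855.16 × 0.02 = $57.10
Total deductions = $184.57 + $240.35 + $40.06 + $347.18 + $28.55 + $14.28 + $148.90 + $143.74 + $57.10 = $1204.73
Net pay = $2855.16 − $1204.73 = $1650.43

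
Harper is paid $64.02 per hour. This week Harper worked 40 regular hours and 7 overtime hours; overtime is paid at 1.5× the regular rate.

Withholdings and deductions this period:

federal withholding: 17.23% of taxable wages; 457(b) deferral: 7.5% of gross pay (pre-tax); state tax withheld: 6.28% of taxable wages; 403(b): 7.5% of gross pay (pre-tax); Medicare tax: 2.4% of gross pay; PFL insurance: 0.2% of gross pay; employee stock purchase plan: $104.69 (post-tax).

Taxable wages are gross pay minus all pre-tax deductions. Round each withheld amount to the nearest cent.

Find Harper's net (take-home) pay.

$1913.23

Regular pay: 40 × $64.02 = $2560.80
Overtime pay: 7 × $64.02 × 1.5 = $672.21
Gross pay = $2560.80 + $672.21 = $3233.01
457(b) deferral: $3233.01 × 0.075 = $242.48
403(b): $3233.01 × 0.075 = $242.48
Pre-tax total = $242.48 + $242.48 = $484.96
Taxable wages = $3233.01 − $484.96 = $2748.05
Federal withholding: $2748.05 × 0.1723 = $473.49
State tax withheld: $2748.05 × 0.0628 = $172.58
Medicare tax: $3233.01 × 0.024 = $77.59
PFL insurance: $3233.01 × 0.002 = $6.47
Employee stock purchase plan: $104.69
Total deductions = $242.48 + $242.48 + $473.49 + $172.58 + $77.59 + $6.47 + $104.69 = $1319.78
Net pay = $3233.01 − $1319.78 = $1913.23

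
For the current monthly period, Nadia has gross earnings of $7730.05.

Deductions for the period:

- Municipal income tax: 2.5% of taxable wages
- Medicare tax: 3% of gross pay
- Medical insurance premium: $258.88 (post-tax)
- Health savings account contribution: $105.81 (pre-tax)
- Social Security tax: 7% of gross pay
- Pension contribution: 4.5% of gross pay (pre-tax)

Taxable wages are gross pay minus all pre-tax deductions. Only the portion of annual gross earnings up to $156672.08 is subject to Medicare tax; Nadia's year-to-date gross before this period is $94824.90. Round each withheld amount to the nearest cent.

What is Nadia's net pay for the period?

$6062.60

Pension contribution: $7730.05 × 0.045 = $347.85
Health savings account contribution: $105.81
Pre-tax total = $347.85 + $105.81 = $453.66
Taxable wages = $7730.05 − $453.66 = $7276.39
Municipal income tax: $7276.39 × 0.025 = $181.91
Medicare tax: cap not yet reached, full $7730.05 is subject → $7730.05 × 0.03 = $231.90
Social Security tax: $7730.05 × 0.07 = $541.10
Medical insurance premium: $258.88
Total deductions = $347.85 + $105.81 + $181.91 + $231.90 + $541.10 + $258.88 = $1667.45
Net pay = $7730.05 − $1667.45 = $6062.60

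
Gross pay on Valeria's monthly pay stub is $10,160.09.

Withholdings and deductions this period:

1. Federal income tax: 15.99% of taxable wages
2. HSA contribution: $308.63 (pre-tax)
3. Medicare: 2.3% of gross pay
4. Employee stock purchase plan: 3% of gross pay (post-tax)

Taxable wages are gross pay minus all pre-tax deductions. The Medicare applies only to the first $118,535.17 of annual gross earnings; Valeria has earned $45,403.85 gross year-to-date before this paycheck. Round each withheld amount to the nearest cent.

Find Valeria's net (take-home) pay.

$7,737.73

HSA contribution: $308.63
Taxable wages = $10,160.09 − $308.63 = $9,851.46
Federal income tax: $9,851.46 × 0.1599 = $1,575.25
Medicare: cap not yet reached, full $10,160.09 is subject → $10,160.09 × 0.023 = $233.68
Employee stock purchase plan: $10,160.09 × 0.03 = $304.80
Total deductions = $308.63 + $1,575.25 + $233.68 + $304.80 = $2,422.36
Net pay = $10,160.09 − $2,422.36 = $7,737.73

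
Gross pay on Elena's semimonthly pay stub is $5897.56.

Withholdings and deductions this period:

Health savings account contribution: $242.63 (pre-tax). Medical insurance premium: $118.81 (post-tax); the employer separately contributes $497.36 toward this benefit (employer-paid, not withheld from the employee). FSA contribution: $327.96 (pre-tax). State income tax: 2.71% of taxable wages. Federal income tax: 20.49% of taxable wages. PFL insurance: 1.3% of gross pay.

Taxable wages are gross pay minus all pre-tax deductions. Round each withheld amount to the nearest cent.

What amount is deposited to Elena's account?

$3895.63

Health savings account contribution: $242.63
FSA contribution: $327.96
Pre-tax total = $242.63 + $327.96 = $570.59
Taxable wages = $5897.56 − $570.59 = $5326.97
Federal income tax: $5326.97 × 0.2049 = $1091.50
State income tax: $5326.97 × 0.0271 = $144.36
PFL insurance: $5897.56 × 0.013 = $76.67
Medical insurance premium: $118.81
(Employer's $497.36 toward medical insurance premium is not withheld from the employee.)
Total deductions = $242.63 + $327.96 + $1091.50 + $144.36 + $76.67 + $118.81 = $2001.93
Net pay = $5897.56 − $2001.93 = $3895.63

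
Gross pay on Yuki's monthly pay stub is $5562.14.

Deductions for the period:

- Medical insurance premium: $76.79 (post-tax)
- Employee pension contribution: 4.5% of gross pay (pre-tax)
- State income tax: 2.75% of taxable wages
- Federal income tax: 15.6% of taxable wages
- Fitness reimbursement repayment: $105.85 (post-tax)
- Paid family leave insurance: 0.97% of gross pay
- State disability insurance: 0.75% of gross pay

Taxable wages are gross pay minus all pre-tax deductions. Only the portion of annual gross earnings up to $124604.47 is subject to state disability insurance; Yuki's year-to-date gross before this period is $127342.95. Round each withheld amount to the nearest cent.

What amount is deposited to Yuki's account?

$4100.52

Employee pension contribution: $5562.14 × 0.045 = $250.30
Taxable wages = $5562.14 − $250.30 = $5311.84
State income tax: $5311.84 × 0.0275 = $146.08
Federal income tax: $5311.84 × 0.156 = $828.65
State disability insurance: annual cap $124604.47 already reached (YTD $127342.95), so $0.00
Paid family leave insurance: $5562.14 × 0.0097 = $53.95
Medical insurance premium: $76.79
Fitness reimbursement repayment: $105.85
Total deductions = $250.30 + $146.08 + $828.65 + $0.00 + $53.95 + $76.79 + $105.85 = $1461.62
Net pay = $5562.14 − $1461.62 = $4100.52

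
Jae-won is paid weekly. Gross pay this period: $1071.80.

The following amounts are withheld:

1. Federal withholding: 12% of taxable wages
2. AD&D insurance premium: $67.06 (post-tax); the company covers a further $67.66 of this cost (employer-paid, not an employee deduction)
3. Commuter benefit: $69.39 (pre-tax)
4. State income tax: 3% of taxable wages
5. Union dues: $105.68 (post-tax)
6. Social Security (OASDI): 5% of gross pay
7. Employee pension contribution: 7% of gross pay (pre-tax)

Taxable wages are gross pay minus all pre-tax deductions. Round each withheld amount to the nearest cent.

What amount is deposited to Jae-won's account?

$561.94

Employee pension contribution: $1071.80 × 0.07 = $75.03
Commuter benefit: $69.39
Pre-tax total = $75.03 + $69.39 = $144.42
Taxable wages = $1071.80 − $144.42 = $927.38
Federal withholding: $927.38 × 0.12 = $111.29
State income tax: $927.38 × 0.03 = $27.82
Social Security (OASDI): $1071.80 × 0.05 = $53.59
AD&D insurance premium: $67.06
Union dues: $105.68
(Employer's $67.66 toward AD&D insurance premium is not withheld from the employee.)
Total deductions = $75.03 + $69.39 + $111.29 + $27.82 + $53.59 + $67.06 + $105.68 = $509.86
Net pay = $1071.80 − $509.86 = $561.94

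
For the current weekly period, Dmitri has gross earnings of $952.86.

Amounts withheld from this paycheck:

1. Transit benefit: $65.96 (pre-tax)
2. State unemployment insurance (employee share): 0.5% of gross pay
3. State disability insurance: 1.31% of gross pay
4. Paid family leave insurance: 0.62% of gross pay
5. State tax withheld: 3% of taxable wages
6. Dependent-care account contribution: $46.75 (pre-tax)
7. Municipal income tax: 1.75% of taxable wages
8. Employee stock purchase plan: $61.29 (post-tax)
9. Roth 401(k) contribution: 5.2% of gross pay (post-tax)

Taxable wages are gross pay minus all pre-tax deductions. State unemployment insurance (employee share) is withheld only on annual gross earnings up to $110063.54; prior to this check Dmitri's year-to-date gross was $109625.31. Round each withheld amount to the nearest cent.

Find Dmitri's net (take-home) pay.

Transit benefit: $65.96
Dependent-care account contribution: $46.75
Pre-tax total = $65.96 + $46.75 = $112.71
Taxable wages = $952.86 − $112.71 = $840.15
State tax withheld: $840.15 × 0.03 = $25.20
Municipal income tax: $840.15 × 0.0175 = $14.70
Paid family leave insurance: $952.86 × 0.0062 = $5.91
State unemployment insurance (employee share): only $110063.54 − $109625.31 = $438.23 of this check is subject → $438.23 × 0.005 = $2.19
State disability insurance: $952.86 × 0.0131 = $12.48
Roth 401(k) contribution: $952.86 × 0.052 = $49.55
Employee stock purchase plan: $61.29
Total deductions = $65.96 + $46.75 + $25.20 + $14.70 + $5.91 + $2.19 + $12.48 + $49.55 + $61.29 = $284.03
Net pay = $952.86 − $284.03 = $668.83

$668.83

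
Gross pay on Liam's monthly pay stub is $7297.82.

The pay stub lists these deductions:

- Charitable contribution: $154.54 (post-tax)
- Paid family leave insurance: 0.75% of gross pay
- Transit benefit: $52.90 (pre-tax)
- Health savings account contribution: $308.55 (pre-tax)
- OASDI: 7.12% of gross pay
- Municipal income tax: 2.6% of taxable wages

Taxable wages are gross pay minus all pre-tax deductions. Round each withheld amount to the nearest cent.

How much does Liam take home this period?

$6027.15

Health savings account contribution: $308.55
Transit benefit: $52.90
Pre-tax total = $308.55 + $52.90 = $361.45
Taxable wages = $7297.82 − $361.45 = $6936.37
Municipal income tax: $6936.37 × 0.026 = $180.35
Paid family leave insurance: $7297.82 × 0.0075 = $54.73
OASDI: $7297.82 × 0.0712 = $519.60
Charitable contribution: $154.54
Total deductions = $308.55 + $52.90 + $180.35 + $54.73 + $519.60 + $154.54 = $1270.67
Net pay = $7297.82 − $1270.67 = $6027.15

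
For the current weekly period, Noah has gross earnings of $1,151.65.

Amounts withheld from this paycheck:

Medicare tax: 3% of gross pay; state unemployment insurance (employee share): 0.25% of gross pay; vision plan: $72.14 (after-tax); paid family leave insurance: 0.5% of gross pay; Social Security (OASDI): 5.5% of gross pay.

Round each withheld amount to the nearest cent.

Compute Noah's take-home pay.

Paid family leave insurance: $1,151.65 × 0.005 = $5.76
Social Security (OASDI): $1,151.65 × 0.055 = $63.34
Medicare tax: $1,151.65 × 0.03 = $34.55
State unemployment insurance (employee share): $1,151.65 × 0.0025 = $2.88
Vision plan: $72.14
Total deductions = $5.76 + $63.34 + $34.55 + $2.88 + $72.14 = $178.67
Net pay = $1,151.65 − $178.67 = $972.98

$972.98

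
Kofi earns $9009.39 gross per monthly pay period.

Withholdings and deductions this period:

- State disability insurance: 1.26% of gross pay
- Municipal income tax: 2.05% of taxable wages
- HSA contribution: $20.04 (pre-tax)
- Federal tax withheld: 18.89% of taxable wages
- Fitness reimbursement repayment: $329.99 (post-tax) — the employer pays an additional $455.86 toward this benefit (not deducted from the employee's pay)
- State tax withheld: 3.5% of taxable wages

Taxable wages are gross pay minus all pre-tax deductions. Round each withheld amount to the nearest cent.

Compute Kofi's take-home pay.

HSA contribution: $20.04
Taxable wages = $9009.39 − $20.04 = $8989.35
Municipal income tax: $8989.35 × 0.0205 = $184.28
Federal tax withheld: $8989.35 × 0.1889 = $1698.09
State tax withheld: $8989.35 × 0.035 = $314.63
State disability insurance: $9009.39 × 0.0126 = $113.52
Fitness reimbursement repayment: $329.99
(Employer's $455.86 toward fitness reimbursement repayment is not withheld from the employee.)
Total deductions = $20.04 + $184.28 + $1698.09 + $314.63 + $113.52 + $329.99 = $2660.55
Net pay = $9009.39 − $2660.55 = $6348.84

$6348.84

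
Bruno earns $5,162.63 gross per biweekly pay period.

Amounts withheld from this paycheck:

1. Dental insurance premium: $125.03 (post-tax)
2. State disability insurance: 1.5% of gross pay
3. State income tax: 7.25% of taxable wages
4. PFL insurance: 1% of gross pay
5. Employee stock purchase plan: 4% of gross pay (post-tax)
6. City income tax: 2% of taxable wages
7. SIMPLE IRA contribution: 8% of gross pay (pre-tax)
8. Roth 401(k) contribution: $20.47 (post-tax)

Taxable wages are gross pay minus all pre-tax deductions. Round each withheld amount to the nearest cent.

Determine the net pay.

$3,829.20

SIMPLE IRA contribution: $5,162.63 × 0.08 = $413.01
Taxable wages = $5,162.63 − $413.01 = $4,749.62
City income tax: $4,749.62 × 0.02 = $94.99
State income tax: $4,749.62 × 0.0725 = $344.35
State disability insurance: $5,162.63 × 0.015 = $77.44
PFL insurance: $5,162.63 × 0.01 = $51.63
Dental insurance premium: $125.03
Employee stock purchase plan: $5,162.63 × 0.04 = $206.51
Roth 401(k) contribution: $20.47
Total deductions = $413.01 + $94.99 + $344.35 + $77.44 + $51.63 + $125.03 + $206.51 + $20.47 = $1,333.43
Net pay = $5,162.63 − $1,333.43 = $3,829.20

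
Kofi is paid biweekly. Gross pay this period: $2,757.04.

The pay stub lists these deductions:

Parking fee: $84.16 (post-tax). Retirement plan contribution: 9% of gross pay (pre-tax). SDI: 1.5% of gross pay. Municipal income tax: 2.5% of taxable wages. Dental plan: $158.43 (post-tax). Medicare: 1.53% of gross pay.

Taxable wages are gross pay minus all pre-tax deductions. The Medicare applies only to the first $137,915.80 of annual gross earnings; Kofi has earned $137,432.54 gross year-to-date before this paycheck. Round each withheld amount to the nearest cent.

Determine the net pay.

Retirement plan contribution: $2,757.04 × 0.09 = $248.13
Taxable wages = $2,757.04 − $248.13 = $2,508.91
Municipal income tax: $2,508.91 × 0.025 = $62.72
SDI: $2,757.04 × 0.015 = $41.36
Medicare: only $137,915.80 − $137,432.54 = $483.26 of this check is subject → $483.26 × 0.0153 = $7.39
Parking fee: $84.16
Dental plan: $158.43
Total deductions = $248.13 + $62.72 + $41.36 + $7.39 + $84.16 + $158.43 = $602.19
Net pay = $2,757.04 − $602.19 = $2,154.85

$2,154.85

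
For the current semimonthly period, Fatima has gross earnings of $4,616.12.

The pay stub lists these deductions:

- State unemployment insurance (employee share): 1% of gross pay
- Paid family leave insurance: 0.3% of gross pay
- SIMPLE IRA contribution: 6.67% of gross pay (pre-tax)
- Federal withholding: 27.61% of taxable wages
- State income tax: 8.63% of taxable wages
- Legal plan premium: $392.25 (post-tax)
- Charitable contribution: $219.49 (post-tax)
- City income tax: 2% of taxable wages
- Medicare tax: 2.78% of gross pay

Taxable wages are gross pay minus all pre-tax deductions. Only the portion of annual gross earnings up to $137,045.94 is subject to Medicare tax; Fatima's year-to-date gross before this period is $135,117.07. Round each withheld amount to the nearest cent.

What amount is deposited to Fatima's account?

SIMPLE IRA contribution: $4,616.12 × 0.0667 = $307.90
Taxable wages = $4,616.12 − $307.90 = $4,308.22
Federal withholding: $4,308.22 × 0.2761 = $1,189.50
State income tax: $4,308.22 × 0.0863 = $371.80
City income tax: $4,308.22 × 0.02 = $86.16
State unemployment insurance (employee share): $4,616.12 × 0.01 = $46.16
Medicare tax: only $137,045.94 − $135,117.07 = $1,928.87 of this check is subject → $1,928.87 × 0.0278 = $53.62
Paid family leave insurance: $4,616.12 × 0.003 = $13.85
Charitable contribution: $219.49
Legal plan premium: $392.25
Total deductions = $307.90 + $1,189.50 + $371.80 + $86.16 + $46.16 + $53.62 + $13.85 + $219.49 + $392.25 = $2,680.73
Net pay = $4,616.12 − $2,680.73 = $1,935.39

$1,935.39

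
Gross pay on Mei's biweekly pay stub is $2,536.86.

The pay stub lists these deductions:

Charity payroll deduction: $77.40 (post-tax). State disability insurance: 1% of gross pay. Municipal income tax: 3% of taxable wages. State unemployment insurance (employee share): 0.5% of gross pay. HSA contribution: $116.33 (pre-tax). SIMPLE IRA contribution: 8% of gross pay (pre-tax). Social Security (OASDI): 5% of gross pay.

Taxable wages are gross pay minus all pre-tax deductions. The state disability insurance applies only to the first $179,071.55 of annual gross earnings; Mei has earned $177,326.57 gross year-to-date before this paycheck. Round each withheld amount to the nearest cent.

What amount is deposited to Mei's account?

$1,916.68

SIMPLE IRA contribution: $2,536.86 × 0.08 = $202.95
HSA contribution: $116.33
Pre-tax total = $202.95 + $116.33 = $319.28
Taxable wages = $2,536.86 − $319.28 = $2,217.58
Municipal income tax: $2,217.58 × 0.03 = $66.53
Social Security (OASDI): $2,536.86 × 0.05 = $126.84
State disability insurance: only $179,071.55 − $177,326.57 = $1,744.98 of this check is subject → $1,744.98 × 0.01 = $17.45
State unemployment insurance (employee share): $2,536.86 × 0.005 = $12.68
Charity payroll deduction: $77.40
Total deductions = $202.95 + $116.33 + $66.53 + $126.84 + $17.45 + $12.68 + $77.40 = $620.18
Net pay = $2,536.86 − $620.18 = $1,916.68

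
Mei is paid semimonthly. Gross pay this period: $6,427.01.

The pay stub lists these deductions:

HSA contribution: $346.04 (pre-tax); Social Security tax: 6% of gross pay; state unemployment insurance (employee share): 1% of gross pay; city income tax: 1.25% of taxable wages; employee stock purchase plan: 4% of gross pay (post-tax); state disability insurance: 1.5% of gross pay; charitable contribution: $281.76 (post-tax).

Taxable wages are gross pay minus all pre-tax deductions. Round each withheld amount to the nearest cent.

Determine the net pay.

HSA contribution: $346.04
Taxable wages = $6,427.01 − $346.04 = $6,080.97
City income tax: $6,080.97 × 0.0125 = $76.01
Social Security tax: $6,427.01 × 0.06 = $385.62
State unemployment insurance (employee share): $6,427.01 × 0.01 = $64.27
State disability insurance: $6,427.01 × 0.015 = $96.41
Charitable contribution: $281.76
Employee stock purchase plan: $6,427.01 × 0.04 = $257.08
Total deductions = $346.04 + $76.01 + $385.62 + $64.27 + $96.41 + $281.76 + $257.08 = $1,507.19
Net pay = $6,427.01 − $1,507.19 = $4,919.82

$4,919.82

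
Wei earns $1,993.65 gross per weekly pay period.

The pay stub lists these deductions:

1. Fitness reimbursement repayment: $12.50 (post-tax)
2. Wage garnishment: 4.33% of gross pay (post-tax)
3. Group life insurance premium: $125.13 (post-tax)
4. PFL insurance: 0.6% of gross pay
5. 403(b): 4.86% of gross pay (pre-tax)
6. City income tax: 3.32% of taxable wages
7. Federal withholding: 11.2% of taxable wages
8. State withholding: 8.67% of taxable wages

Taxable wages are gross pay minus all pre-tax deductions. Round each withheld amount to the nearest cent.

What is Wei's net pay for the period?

403(b): $1,993.65 × 0.0486 = $96.89
Taxable wages = $1,993.65 − $96.89 = $1,896.76
State withholding: $1,896.76 × 0.0867 = $164.45
Federal withholding: $1,896.76 × 0.112 = $212.44
City income tax: $1,896.76 × 0.0332 = $62.97
PFL insurance: $1,993.65 × 0.006 = $11.96
Group life insurance premium: $125.13
Fitness reimbursement repayment: $12.50
Wage garnishment: $1,993.65 × 0.0433 = $86.33
Total deductions = $96.89 + $164.45 + $212.44 + $62.97 + $11.96 + $125.13 + $12.50 + $86.33 = $772.67
Net pay = $1,993.65 − $772.67 = $1,220.98

$1,220.98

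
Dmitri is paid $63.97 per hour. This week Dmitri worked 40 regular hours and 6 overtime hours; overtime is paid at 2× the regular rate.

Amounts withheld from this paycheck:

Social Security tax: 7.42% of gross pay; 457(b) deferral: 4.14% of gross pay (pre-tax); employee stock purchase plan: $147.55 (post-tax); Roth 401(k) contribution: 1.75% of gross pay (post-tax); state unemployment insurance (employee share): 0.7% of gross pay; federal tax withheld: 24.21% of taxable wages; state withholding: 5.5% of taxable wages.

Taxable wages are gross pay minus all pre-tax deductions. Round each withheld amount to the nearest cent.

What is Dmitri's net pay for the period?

Regular pay: 40 × $63.97 = $2558.80
Overtime pay: 6 × $63.97 × 2 = $767.64
Gross pay = $2558.80 + $767.64 = $3326.44
457(b) deferral: $3326.44 × 0.0414 = $137.71
Taxable wages = $3326.44 − $137.71 = $3188.73
State withholding: $3188.73 × 0.055 = $175.38
Federal tax withheld: $3188.73 × 0.2421 = $771.99
Social Security tax: $3326.44 × 0.0742 = $246.82
State unemployment insurance (employee share): $3326.44 × 0.007 = $23.29
Roth 401(k) contribution: $3326.44 × 0.0175 = $58.21
Employee stock purchase plan: $147.55
Total deductions = $137.71 + $175.38 + $771.99 + $246.82 + $23.29 + $58.21 + $147.55 = $1560.95
Net pay = $3326.44 − $1560.95 = $1765.49

$1765.49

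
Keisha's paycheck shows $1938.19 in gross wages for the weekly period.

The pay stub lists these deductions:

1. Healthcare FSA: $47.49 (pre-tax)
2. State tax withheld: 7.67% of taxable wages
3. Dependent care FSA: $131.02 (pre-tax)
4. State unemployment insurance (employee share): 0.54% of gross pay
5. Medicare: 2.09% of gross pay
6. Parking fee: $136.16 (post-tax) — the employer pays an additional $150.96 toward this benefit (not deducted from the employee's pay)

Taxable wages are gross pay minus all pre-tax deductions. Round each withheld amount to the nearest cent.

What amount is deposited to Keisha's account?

$1437.57

Dependent care FSA: $131.02
Healthcare FSA: $47.49
Pre-tax total = $131.02 + $47.49 = $178.51
Taxable wages = $1938.19 − $178.51 = $1759.68
State tax withheld: $1759.68 × 0.0767 = $134.97
Medicare: $1938.19 × 0.0209 = $40.51
State unemployment insurance (employee share): $1938.19 × 0.0054 = $10.47
Parking fee: $136.16
(Employer's $150.96 toward parking fee is not withheld from the employee.)
Total deductions = $131.02 + $47.49 + $134.97 + $40.51 + $10.47 + $136.16 = $500.62
Net pay = $1938.19 − $500.62 = $1437.57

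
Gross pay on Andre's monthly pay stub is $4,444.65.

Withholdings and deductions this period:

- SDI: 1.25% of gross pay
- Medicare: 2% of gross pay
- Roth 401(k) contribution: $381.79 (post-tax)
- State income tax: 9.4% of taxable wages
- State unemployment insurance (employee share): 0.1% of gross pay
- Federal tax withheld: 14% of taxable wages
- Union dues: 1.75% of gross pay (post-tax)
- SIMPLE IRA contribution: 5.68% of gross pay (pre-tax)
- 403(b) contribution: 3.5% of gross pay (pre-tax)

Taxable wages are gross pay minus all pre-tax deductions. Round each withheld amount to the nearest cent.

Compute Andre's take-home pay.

$2,483.60

SIMPLE IRA contribution: $4,444.65 × 0.0568 = $252.46
403(b) contribution: $4,444.65 × 0.035 = $155.56
Pre-tax total = $252.46 + $155.56 = $408.02
Taxable wages = $4,444.65 − $408.02 = $4,036.63
Federal tax withheld: $4,036.63 × 0.14 = $565.13
State income tax: $4,036.63 × 0.094 = $379.44
State unemployment insurance (employee share): $4,444.65 × 0.001 = $4.44
Medicare: $4,444.65 × 0.02 = $88.89
SDI: $4,444.65 × 0.0125 = $55.56
Union dues: $4,444.65 × 0.0175 = $77.78
Roth 401(k) contribution: $381.79
Total deductions = $252.46 + $155.56 + $565.13 + $379.44 + $4.44 + $88.89 + $55.56 + $77.78 + $381.79 = $1,961.05
Net pay = $4,444.65 − $1,961.05 = $2,483.60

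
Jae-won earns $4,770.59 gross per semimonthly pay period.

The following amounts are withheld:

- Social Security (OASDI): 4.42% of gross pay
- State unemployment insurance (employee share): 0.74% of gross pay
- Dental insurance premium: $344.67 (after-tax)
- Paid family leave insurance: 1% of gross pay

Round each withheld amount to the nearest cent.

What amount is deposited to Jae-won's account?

$4,132.05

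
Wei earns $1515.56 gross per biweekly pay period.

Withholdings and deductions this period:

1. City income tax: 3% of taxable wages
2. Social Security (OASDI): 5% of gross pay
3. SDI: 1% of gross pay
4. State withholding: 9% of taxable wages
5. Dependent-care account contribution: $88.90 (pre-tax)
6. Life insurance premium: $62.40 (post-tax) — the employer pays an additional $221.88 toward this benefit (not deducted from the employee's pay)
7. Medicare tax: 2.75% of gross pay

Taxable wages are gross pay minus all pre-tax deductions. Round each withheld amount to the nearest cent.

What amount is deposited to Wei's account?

$1060.44

Dependent-care account contribution: $88.90
Taxable wages = $1515.56 − $88.90 = $1426.66
State withholding: $1426.66 × 0.09 = $128.40
City income tax: $1426.66 × 0.03 = $42.80
SDI: $1515.56 × 0.01 = $15.16
Social Security (OASDI): $1515.56 × 0.05 = $75.78
Medicare tax: $1515.56 × 0.0275 = $41.68
Life insurance premium: $62.40
(Employer's $221.88 toward life insurance premium is not withheld from the employee.)
Total deductions = $88.90 + $128.40 + $42.80 + $15.16 + $75.78 + $41.68 + $62.40 = $455.12
Net pay = $1515.56 − $455.12 = $1060.44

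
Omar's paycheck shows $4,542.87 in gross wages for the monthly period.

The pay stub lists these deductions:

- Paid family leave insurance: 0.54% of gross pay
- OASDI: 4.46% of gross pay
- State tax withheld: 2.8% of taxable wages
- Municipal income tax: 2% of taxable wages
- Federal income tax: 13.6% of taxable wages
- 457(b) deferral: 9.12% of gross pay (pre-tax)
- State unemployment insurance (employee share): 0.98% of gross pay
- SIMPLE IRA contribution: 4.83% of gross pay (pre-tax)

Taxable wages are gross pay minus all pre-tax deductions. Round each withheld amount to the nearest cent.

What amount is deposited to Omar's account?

457(b) deferral: $4,542.87 × 0.0912 = $414.31
SIMPLE IRA contribution: $4,542.87 × 0.0483 = $219.42
Pre-tax total = $414.31 + $219.42 = $633.73
Taxable wages = $4,542.87 − $633.73 = $3,909.14
Municipal income tax: $3,909.14 × 0.02 = $78.18
Federal income tax: $3,909.14 × 0.136 = $531.64
State tax withheld: $3,909.14 × 0.028 = $109.46
OASDI: $4,542.87 × 0.0446 = $202.61
Paid family leave insurance: $4,542.87 × 0.0054 = $24.53
State unemployment insurance (employee share): $4,542.87 × 0.0098 = $44.52
Total deductions = $414.31 + $219.42 + $78.18 + $531.64 + $109.46 + $202.61 + $24.53 + $44.52 = $1,624.67
Net pay = $4,542.87 − $1,624.67 = $2,918.20

$2,918.20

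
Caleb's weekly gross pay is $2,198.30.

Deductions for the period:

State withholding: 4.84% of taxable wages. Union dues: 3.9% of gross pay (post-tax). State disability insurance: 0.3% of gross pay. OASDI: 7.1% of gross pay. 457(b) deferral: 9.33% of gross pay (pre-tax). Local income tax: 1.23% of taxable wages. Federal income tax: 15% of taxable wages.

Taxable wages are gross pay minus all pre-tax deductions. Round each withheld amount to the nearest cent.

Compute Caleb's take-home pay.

457(b) deferral: $2,198.30 × 0.0933 = $205.10
Taxable wages = $2,198.30 − $205.10 = $1,993.20
Federal income tax: $1,993.20 × 0.15 = $298.98
State withholding: $1,993.20 × 0.0484 = $96.47
Local income tax: $1,993.20 × 0.0123 = $24.52
State disability insurance: $2,198.30 × 0.003 = $6.59
OASDI: $2,198.30 × 0.071 = $156.08
Union dues: $2,198.30 × 0.039 = $85.73
Total deductions = $205.10 + $298.98 + $96.47 + $24.52 + $6.59 + $156.08 + $85.73 = $873.47
Net pay = $2,198.30 − $873.47 = $1,324.83

$1,324.83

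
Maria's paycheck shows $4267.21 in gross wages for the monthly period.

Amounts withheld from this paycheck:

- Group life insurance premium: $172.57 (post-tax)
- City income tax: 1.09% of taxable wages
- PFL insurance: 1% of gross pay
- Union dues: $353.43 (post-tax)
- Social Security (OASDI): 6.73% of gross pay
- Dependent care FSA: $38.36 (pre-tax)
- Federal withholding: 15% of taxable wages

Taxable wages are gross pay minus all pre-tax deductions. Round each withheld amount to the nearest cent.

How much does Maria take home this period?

Dependent care FSA: $38.36
Taxable wages = $4267.21 − $38.36 = $4228.85
City income tax: $4228.85 × 0.0109 = $46.09
Federal withholding: $4228.85 × 0.15 = $634.33
Social Security (OASDI): $4267.21 × 0.0673 = $287.18
PFL insurance: $4267.21 × 0.01 = $42.67
Group life insurance premium: $172.57
Union dues: $353.43
Total deductions = $38.36 + $46.09 + $634.33 + $287.18 + $42.67 + $172.57 + $353.43 = $1574.63
Net pay = $4267.21 − $1574.63 = $2692.58

$2692.58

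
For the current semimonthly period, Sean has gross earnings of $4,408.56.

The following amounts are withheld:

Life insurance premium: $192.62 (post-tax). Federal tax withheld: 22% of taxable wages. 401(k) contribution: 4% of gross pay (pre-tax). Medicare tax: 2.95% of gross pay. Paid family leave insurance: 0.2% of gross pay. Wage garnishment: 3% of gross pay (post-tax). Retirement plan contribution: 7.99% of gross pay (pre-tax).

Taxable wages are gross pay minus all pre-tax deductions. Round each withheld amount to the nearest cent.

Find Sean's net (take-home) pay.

$2,562.63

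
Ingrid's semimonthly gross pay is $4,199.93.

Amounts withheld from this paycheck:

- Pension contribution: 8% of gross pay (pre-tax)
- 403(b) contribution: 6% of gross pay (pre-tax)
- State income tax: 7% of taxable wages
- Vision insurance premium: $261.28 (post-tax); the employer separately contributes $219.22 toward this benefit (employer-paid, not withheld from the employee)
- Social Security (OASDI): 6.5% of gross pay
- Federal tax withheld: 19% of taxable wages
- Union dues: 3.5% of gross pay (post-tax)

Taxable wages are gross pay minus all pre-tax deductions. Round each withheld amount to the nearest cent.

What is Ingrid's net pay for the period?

$1,991.55

403(b) contribution: $4,199.93 × 0.06 = $252.00
Pension contribution: $4,199.93 × 0.08 = $335.99
Pre-tax total = $252.00 + $335.99 = $587.99
Taxable wages = $4,199.93 − $587.99 = $3,611.94
Federal tax withheld: $3,611.94 × 0.19 = $686.27
State income tax: $3,611.94 × 0.07 = $252.84
Social Security (OASDI): $4,199.93 × 0.065 = $273.00
Union dues: $4,199.93 × 0.035 = $147.00
Vision insurance premium: $261.28
(Employer's $219.22 toward vision insurance premium is not withheld from the employee.)
Total deductions = $252.00 + $335.99 + $686.27 + $252.84 + $273.00 + $147.00 + $261.28 = $2,208.38
Net pay = $4,199.93 − $2,208.38 = $1,991.55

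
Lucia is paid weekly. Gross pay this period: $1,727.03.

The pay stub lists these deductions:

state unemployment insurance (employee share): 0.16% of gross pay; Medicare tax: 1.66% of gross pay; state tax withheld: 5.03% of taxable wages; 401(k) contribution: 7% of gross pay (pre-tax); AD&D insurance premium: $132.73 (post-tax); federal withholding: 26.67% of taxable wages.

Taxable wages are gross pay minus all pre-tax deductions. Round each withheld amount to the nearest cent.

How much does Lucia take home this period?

$932.83

401(k) contribution: $1,727.03 × 0.07 = $120.89
Taxable wages = $1,727.03 − $120.89 = $1,606.14
State tax withheld: $1,606.14 × 0.0503 = $80.79
Federal withholding: $1,606.14 × 0.2667 = $428.36
State unemployment insurance (employee share): $1,727.03 × 0.0016 = $2.76
Medicare tax: $1,727.03 × 0.0166 = $28.67
AD&D insurance premium: $132.73
Total deductions = $120.89 + $80.79 + $428.36 + $2.76 + $28.67 + $132.73 = $794.20
Net pay = $1,727.03 − $794.20 = $932.83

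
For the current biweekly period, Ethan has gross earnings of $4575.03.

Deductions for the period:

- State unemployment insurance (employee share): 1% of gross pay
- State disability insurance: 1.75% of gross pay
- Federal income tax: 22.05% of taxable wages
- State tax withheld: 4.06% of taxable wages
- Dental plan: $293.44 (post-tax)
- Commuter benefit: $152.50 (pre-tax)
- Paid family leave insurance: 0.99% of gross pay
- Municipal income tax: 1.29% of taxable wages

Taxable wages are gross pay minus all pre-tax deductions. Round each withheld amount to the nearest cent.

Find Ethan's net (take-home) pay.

$2746.22

Commuter benefit: $152.50
Taxable wages = $4575.03 − $152.50 = $4422.53
State tax withheld: $4422.53 × 0.0406 = $179.55
Municipal income tax: $4422.53 × 0.0129 = $57.05
Federal income tax: $4422.53 × 0.2205 = $975.17
State unemployment insurance (employee share): $4575.03 × 0.01 = $45.75
Paid family leave insurance: $4575.03 × 0.0099 = $45.29
State disability insurance: $4575.03 × 0.0175 = $80.06
Dental plan: $293.44
Total deductions = $152.50 + $179.55 + $57.05 + $975.17 + $45.75 + $45.29 + $80.06 + $293.44 = $1828.81
Net pay = $4575.03 − $1828.81 = $2746.22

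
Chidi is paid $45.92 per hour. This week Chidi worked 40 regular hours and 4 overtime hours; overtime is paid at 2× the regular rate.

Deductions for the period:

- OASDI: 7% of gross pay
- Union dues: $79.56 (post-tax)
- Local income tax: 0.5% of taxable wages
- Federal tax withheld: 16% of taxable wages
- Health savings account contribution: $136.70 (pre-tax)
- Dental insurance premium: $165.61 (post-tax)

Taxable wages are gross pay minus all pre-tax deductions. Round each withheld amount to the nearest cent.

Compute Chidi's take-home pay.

Regular pay: 40 × $45.92 = $1836.80
Overtime pay: 4 × $45.92 × 2 = $367.36
Gross pay = $1836.80 + $367.36 = $2204.16
Health savings account contribution: $136.70
Taxable wages = $2204.16 − $136.70 = $2067.46
Federal tax withheld: $2067.46 × 0.16 = $330.79
Local income tax: $2067.46 × 0.005 = $10.34
OASDI: $2204.16 × 0.07 = $154.29
Dental insurance premium: $165.61
Union dues: $79.56
Total deductions = $136.70 + $330.79 + $10.34 + $154.29 + $165.61 + $79.56 = $877.29
Net pay = $2204.16 − $877.29 = $1326.87

$1326.87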